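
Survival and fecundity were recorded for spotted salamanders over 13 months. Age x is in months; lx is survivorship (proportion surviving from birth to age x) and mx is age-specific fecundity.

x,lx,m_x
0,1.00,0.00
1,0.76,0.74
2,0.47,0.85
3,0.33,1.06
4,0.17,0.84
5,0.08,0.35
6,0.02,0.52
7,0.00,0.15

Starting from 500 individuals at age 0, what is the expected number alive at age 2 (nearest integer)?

235

Expected survivors = N0 · l_2 = 500 × 0.47 = 235 → 235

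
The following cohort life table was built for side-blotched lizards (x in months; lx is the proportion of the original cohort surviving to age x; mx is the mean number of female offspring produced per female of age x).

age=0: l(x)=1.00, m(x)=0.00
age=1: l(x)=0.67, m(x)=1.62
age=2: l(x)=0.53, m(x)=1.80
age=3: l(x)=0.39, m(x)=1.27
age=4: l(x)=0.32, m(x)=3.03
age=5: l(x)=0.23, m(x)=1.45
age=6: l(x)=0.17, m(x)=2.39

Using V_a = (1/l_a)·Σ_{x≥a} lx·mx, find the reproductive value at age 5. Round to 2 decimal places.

lx·mx for x ≥ 5: 0.3335, 0.4063 → sum = 0.7398
V_5 = 0.7398 / l_5 = 0.7398 / 0.23 = 3.216522… → 3.22

3.22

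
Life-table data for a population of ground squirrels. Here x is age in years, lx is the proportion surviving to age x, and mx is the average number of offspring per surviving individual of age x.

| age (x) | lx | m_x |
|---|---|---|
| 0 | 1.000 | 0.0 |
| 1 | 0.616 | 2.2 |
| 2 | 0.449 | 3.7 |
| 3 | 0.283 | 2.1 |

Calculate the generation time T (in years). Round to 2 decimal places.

1.79

lx·mx: 0, 1.3552, 1.6613, 0.5943 → R0 = 3.6108
x·lx·mx: 0, 1.3552, 3.3226, 1.7829 → Σ = 6.4607
T = 6.4607 / 3.6108 = 1.789271… → 1.79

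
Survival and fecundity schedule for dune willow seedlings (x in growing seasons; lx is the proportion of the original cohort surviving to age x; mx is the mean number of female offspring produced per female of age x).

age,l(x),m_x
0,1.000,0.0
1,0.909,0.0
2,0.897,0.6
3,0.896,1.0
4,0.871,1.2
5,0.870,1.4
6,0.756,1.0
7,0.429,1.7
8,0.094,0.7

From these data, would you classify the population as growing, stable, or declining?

growing

R0 = Σ lx·mx = 0 + 0 + 0.5382 + 0.896 + 1.0452 + 1.218 + 0.756 + 0.7293 + 0.0658 = 5.2485
R0 > 1, so the population is growing.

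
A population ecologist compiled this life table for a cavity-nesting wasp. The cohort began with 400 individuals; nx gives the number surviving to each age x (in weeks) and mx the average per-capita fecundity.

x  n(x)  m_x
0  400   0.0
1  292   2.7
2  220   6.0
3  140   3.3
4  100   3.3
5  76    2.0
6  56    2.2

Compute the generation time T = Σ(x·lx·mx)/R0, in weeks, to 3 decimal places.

2.404

lx = nx/n0 = nx/400: 1, 0.73, 0.55, 0.35, 0.25, 0.19, 0.14
lx·mx: 0, 1.971, 3.3, 1.155, 0.825, 0.38, 0.308 → R0 = 7.939
x·lx·mx: 0, 1.971, 6.6, 3.465, 3.3, 1.9, 1.848 → Σ = 19.084
T = 19.084 / 7.939 = 2.403829… → 2.404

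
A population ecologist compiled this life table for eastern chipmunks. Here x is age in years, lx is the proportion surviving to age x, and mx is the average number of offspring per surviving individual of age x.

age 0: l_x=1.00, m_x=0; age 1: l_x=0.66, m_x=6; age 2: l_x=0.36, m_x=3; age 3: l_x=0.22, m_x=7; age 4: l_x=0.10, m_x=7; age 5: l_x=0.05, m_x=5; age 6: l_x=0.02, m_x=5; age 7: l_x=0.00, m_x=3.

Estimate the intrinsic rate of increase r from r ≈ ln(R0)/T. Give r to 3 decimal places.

1.007

R0 = Σ lx·mx = 0 + 3.96 + 1.08 + 1.54 + 0.7 + 0.25 + 0.1 + 0 = 7.63
Σ x·lx·mx = 15.39; T = 15.39/7.63 = 2.01704…
r ≈ ln(R0)/T = ln(7.63)/2.01704… = 1.00746… → 1.007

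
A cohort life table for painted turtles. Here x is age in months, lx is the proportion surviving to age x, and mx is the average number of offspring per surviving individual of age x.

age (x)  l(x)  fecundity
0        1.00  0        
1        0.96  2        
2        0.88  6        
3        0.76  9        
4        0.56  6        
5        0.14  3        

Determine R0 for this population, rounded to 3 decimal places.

17.820

lx·mx by age: 0, 1.92, 5.28, 6.84, 3.36, 0.42
R0 = Σ lx·mx = 17.82 → 17.820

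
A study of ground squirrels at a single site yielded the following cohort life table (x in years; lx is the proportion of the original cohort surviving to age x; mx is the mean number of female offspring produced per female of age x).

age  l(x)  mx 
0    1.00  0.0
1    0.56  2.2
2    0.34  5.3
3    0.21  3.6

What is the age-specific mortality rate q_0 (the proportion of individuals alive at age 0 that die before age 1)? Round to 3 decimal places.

0.440

q_0 = (l_0 − l_1) / l_0 = (1 − 0.56) / 1
     = 0.44 / 1 = 0.44 → 0.440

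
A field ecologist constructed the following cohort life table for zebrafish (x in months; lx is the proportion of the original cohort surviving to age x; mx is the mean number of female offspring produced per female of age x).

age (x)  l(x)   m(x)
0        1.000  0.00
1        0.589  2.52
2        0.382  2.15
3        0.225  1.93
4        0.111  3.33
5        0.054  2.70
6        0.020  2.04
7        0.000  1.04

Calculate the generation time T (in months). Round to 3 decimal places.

2.088

lx·mx: 0, 1.48428, 0.8213, 0.43425, 0.36963, 0.1458, 0.0408, 0 → R0 = 3.29606
x·lx·mx: 0, 1.48428, 1.6426, 1.30275, 1.47852, 0.729, 0.2448, 0 → Σ = 6.88195
T = 6.88195 / 3.29606 = 2.087932… → 2.088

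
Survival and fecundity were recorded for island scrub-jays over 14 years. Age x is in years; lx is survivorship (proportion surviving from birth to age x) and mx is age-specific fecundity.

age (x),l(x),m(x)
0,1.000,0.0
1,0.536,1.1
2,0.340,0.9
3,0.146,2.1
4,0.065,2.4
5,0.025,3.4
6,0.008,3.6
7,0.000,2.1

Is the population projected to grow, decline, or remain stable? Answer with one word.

growing

R0 = Σ lx·mx = 0 + 0.5896 + 0.306 + 0.3066 + 0.156 + 0.085 + 0.0288 + 0 = 1.472
R0 > 1, so the population is growing.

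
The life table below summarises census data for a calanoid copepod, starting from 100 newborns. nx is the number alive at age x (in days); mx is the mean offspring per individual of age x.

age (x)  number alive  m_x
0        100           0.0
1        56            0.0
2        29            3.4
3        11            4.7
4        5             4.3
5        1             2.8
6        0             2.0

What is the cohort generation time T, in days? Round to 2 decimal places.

lx = nx/n0 = nx/100: 1, 0.56, 0.29, 0.11, 0.05, 0.01, 0
lx·mx: 0, 0, 0.986, 0.517, 0.215, 0.028, 0 → R0 = 1.746
x·lx·mx: 0, 0, 1.972, 1.551, 0.86, 0.14, 0 → Σ = 4.523
T = 4.523 / 1.746 = 2.590493… → 2.59

2.59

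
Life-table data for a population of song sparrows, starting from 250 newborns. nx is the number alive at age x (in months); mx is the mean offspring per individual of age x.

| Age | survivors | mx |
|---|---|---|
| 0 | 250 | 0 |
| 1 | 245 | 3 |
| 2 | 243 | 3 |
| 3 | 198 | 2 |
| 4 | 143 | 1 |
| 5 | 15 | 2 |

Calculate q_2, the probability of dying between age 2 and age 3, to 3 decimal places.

lx = nx/n0 = nx/250: 1, 0.98, 0.972, 0.792, 0.572, 0.06
q_2 = (l_2 − l_3) / l_2 = (0.972 − 0.792) / 0.972
     = 0.18 / 0.972 = 0.185185… → 0.185

0.185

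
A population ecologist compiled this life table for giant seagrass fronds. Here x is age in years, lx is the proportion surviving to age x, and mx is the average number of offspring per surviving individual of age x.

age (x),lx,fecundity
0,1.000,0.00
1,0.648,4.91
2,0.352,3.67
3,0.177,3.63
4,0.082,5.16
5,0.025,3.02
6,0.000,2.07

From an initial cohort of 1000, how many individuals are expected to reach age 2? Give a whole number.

Expected survivors = N0 · l_2 = 1000 × 0.352 = 352 → 352

352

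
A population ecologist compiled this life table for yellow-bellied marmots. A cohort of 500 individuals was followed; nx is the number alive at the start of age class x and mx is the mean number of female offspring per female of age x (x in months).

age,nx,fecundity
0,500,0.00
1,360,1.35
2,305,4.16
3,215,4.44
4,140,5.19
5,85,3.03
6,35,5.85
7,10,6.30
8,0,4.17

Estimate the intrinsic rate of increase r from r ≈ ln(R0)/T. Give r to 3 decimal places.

lx = nx/n0 = nx/500: 1, 0.72, 0.61, 0.43, 0.28, 0.17, 0.07, 0.02, 0
R0 = Σ lx·mx = 0 + 0.972 + 2.5376 + 1.9092 + 1.4532 + 0.5151 + 0.4095 + 0.126 + 0 = 7.9226
Σ x·lx·mx = 23.5021; T = 23.5021/7.9226 = 2.96646…
r ≈ ln(R0)/T = ln(7.9226)/2.96646… = 0.69771… → 0.698

0.698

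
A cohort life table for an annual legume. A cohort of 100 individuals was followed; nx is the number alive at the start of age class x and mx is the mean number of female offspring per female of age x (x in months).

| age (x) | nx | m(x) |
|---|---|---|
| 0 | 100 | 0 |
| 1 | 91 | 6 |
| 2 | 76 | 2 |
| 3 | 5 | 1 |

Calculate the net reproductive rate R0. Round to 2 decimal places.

lx = nx/n0 = nx/100: 1, 0.91, 0.76, 0.05
lx·mx by age: 0, 5.46, 1.52, 0.05
R0 = Σ lx·mx = 7.03 → 7.03

7.03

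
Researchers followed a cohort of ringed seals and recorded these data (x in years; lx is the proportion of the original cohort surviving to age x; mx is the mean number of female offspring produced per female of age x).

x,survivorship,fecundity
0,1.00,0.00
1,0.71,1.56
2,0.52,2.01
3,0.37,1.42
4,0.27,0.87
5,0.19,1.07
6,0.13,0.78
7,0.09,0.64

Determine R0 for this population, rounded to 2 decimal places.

lx·mx by age: 0, 1.1076, 1.0452, 0.5254, 0.2349, 0.2033, 0.1014, 0.0576
R0 = Σ lx·mx = 3.2754 → 3.28

3.28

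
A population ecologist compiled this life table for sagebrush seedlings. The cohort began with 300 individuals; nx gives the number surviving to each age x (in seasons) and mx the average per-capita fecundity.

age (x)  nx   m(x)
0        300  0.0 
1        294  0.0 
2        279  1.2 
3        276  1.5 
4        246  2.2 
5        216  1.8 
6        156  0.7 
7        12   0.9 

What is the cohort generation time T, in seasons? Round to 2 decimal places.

3.75

lx = nx/n0 = nx/300: 1, 0.98, 0.93, 0.92, 0.82, 0.72, 0.52, 0.04
lx·mx: 0, 0, 1.116, 1.38, 1.804, 1.296, 0.364, 0.036 → R0 = 5.996
x·lx·mx: 0, 0, 2.232, 4.14, 7.216, 6.48, 2.184, 0.252 → Σ = 22.504
T = 22.504 / 5.996 = 3.753169… → 3.75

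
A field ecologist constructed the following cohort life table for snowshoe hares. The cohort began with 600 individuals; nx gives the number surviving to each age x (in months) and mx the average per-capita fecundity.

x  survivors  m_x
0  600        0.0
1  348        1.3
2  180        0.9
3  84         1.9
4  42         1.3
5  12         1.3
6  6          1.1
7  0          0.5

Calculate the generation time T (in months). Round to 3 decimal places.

1.870

lx = nx/n0 = nx/600: 1, 0.58, 0.3, 0.14, 0.07, 0.02, 0.01, 0
lx·mx: 0, 0.754, 0.27, 0.266, 0.091, 0.026, 0.011, 0 → R0 = 1.418
x·lx·mx: 0, 0.754, 0.54, 0.798, 0.364, 0.13, 0.066, 0 → Σ = 2.652
T = 2.652 / 1.418 = 1.87024… → 1.870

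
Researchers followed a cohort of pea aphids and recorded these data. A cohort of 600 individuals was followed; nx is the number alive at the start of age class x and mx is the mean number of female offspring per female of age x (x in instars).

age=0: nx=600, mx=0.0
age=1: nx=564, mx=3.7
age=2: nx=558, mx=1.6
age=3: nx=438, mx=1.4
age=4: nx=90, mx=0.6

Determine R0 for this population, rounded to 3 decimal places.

6.078

lx = nx/n0 = nx/600: 1, 0.94, 0.93, 0.73, 0.15
lx·mx by age: 0, 3.478, 1.488, 1.022, 0.09
R0 = Σ lx·mx = 6.078 → 6.078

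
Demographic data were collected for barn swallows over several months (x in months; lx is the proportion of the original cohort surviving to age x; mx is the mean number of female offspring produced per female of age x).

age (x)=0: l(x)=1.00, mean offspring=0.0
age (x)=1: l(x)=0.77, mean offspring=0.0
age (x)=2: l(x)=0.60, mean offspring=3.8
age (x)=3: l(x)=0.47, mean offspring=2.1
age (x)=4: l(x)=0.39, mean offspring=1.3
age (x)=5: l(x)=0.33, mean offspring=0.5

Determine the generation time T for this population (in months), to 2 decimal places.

2.63

lx·mx: 0, 0, 2.28, 0.987, 0.507, 0.165 → R0 = 3.939
x·lx·mx: 0, 0, 4.56, 2.961, 2.028, 0.825 → Σ = 10.374
T = 10.374 / 3.939 = 2.633663… → 2.63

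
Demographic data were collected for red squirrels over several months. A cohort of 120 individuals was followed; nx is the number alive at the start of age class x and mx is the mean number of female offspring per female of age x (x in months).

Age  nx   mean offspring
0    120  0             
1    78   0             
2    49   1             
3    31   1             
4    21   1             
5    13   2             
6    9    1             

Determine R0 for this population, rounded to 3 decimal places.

lx = nx/n0 = nx/120: 1, 0.65, 0.40833…, 0.25833…, 0.175, 0.10833…, 0.075
lx·mx by age: 0, 0, 0.408333…, 0.258333…, 0.175, 0.216667…, 0.075
R0 = Σ lx·mx = 1.133333… → 1.133

1.133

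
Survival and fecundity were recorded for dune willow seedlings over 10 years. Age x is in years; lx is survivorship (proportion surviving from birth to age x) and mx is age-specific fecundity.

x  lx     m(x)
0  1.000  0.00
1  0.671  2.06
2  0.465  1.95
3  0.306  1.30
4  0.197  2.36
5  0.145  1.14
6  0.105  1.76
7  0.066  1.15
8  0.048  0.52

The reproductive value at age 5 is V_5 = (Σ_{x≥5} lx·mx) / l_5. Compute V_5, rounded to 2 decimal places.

lx·mx for x ≥ 5: 0.1653, 0.1848, 0.0759, 0.02496 → sum = 0.45096
V_5 = 0.45096 / l_5 = 0.45096 / 0.145 = 3.110069… → 3.11

3.11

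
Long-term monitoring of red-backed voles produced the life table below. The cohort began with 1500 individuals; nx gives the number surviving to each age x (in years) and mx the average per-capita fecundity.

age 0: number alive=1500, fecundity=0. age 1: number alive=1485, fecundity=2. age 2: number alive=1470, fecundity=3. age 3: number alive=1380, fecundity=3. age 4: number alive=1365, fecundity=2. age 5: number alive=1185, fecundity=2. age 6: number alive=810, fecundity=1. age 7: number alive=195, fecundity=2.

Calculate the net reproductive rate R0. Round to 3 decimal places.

lx = nx/n0 = nx/1500: 1, 0.99, 0.98, 0.92, 0.91, 0.79, 0.54, 0.13
lx·mx by age: 0, 1.98, 2.94, 2.76, 1.82, 1.58, 0.54, 0.26
R0 = Σ lx·mx = 11.88 → 11.880

11.880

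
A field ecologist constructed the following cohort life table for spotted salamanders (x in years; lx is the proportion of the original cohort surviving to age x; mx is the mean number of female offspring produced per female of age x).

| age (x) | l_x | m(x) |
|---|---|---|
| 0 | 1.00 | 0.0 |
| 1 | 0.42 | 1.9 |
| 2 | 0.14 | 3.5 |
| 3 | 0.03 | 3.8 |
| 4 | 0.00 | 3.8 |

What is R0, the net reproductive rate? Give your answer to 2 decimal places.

1.40

lx·mx by age: 0, 0.798, 0.49, 0.114, 0
R0 = Σ lx·mx = 1.402 → 1.40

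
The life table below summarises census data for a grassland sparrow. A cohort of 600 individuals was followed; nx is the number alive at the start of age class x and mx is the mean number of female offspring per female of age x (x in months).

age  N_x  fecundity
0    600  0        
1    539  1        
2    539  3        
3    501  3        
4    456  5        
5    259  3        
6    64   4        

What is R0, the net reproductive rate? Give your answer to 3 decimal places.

lx = nx/n0 = nx/600: 1, 0.89833…, 0.89833…, 0.835, 0.76, 0.43167…, 0.10667…
lx·mx by age: 0, 0.898333…, 2.695…, 2.505, 3.8, 1.295…, 0.426667…
R0 = Σ lx·mx = 11.62… → 11.620

11.620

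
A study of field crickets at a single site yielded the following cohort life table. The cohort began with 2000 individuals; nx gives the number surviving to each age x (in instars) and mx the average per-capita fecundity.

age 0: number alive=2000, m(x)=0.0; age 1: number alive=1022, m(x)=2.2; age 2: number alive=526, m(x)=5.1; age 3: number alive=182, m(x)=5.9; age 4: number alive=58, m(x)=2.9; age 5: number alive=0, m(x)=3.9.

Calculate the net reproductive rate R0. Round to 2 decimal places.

3.09

lx = nx/n0 = nx/2000: 1, 0.511, 0.263, 0.091, 0.029, 0
lx·mx by age: 0, 1.1242, 1.3413, 0.5369, 0.0841, 0
R0 = Σ lx·mx = 3.0865 → 3.09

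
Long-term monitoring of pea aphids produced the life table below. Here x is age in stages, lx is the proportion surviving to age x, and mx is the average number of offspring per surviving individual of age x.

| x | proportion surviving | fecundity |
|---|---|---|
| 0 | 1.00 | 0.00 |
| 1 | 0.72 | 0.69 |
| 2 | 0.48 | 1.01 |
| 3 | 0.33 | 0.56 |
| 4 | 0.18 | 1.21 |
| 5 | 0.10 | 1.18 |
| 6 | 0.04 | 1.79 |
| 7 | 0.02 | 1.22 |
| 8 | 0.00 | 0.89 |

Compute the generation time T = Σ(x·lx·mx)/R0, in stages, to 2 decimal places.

lx·mx: 0, 0.4968, 0.4848, 0.1848, 0.2178, 0.118, 0.0716, 0.0244, 0 → R0 = 1.5982
x·lx·mx: 0, 0.4968, 0.9696, 0.5544, 0.8712, 0.59, 0.4296, 0.1708, 0 → Σ = 4.0824
T = 4.0824 / 1.5982 = 2.554374… → 2.55

2.55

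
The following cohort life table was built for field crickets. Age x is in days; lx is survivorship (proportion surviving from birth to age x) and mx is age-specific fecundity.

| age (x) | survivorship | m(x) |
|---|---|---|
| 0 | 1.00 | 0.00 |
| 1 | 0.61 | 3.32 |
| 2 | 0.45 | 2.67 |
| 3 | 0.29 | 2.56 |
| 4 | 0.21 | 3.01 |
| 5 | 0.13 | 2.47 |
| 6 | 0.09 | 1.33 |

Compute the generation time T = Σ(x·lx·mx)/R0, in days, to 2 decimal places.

lx·mx: 0, 2.0252, 1.2015, 0.7424, 0.6321, 0.3211, 0.1197 → R0 = 5.042
x·lx·mx: 0, 2.0252, 2.403, 2.2272, 2.5284, 1.6055, 0.7182 → Σ = 11.5075
T = 11.5075 / 5.042 = 2.282328… → 2.28

2.28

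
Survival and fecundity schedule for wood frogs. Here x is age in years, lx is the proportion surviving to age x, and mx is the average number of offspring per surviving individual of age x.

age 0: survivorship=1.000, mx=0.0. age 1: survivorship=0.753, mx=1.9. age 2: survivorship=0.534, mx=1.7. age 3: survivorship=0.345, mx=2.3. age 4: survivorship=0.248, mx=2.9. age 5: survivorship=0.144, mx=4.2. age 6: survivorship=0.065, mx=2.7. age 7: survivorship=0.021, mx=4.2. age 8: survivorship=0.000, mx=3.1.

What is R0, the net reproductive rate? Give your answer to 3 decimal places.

4.720

lx·mx by age: 0, 1.4307, 0.9078, 0.7935, 0.7192, 0.6048, 0.1755, 0.0882, 0
R0 = Σ lx·mx = 4.7197 → 4.720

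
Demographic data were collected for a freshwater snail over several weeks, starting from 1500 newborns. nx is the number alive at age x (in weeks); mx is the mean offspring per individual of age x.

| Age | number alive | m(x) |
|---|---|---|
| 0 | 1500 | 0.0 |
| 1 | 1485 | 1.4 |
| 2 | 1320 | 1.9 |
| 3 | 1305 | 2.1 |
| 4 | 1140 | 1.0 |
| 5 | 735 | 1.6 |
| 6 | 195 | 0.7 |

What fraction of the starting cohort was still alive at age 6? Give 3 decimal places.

l_6 = n_6/n_0 = 195/1500 = 0.13 → 0.130

0.130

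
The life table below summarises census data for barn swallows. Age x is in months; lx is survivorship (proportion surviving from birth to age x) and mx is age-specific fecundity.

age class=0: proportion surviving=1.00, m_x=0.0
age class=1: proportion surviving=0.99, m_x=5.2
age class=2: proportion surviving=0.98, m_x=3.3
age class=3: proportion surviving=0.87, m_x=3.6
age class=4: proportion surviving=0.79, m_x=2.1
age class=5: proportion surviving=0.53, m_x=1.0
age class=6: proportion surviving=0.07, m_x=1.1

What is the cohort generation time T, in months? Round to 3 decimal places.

lx·mx: 0, 5.148, 3.234, 3.132, 1.659, 0.53, 0.077 → R0 = 13.78
x·lx·mx: 0, 5.148, 6.468, 9.396, 6.636, 2.65, 0.462 → Σ = 30.76
T = 30.76 / 13.78 = 2.232221… → 2.232

2.232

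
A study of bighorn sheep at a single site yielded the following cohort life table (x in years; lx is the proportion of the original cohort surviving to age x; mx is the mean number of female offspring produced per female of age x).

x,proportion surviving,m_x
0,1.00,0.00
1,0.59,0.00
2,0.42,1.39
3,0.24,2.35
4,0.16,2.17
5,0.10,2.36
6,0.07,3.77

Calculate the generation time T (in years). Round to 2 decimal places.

lx·mx: 0, 0, 0.5838, 0.564, 0.3472, 0.236, 0.2639 → R0 = 1.9949
x·lx·mx: 0, 0, 1.1676, 1.692, 1.3888, 1.18, 1.5834 → Σ = 7.0118
T = 7.0118 / 1.9949 = 3.514863… → 3.51

3.51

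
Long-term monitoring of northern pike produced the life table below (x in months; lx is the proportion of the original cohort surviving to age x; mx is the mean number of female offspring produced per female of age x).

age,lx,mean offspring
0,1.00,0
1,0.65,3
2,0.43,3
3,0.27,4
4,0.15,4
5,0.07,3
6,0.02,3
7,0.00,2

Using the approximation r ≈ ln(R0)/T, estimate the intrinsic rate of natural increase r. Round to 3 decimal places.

0.738

R0 = Σ lx·mx = 0 + 1.95 + 1.29 + 1.08 + 0.6 + 0.21 + 0.06 + 0 = 5.19
Σ x·lx·mx = 11.58; T = 11.58/5.19 = 2.23121…
r ≈ ln(R0)/T = ln(5.19)/2.23121… = 0.73804… → 0.738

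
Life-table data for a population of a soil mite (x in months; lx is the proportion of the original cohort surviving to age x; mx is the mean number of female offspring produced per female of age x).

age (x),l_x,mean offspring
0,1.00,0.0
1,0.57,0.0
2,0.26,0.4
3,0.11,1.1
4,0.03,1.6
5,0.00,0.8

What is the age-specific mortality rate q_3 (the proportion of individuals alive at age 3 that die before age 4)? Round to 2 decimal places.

q_3 = (l_3 − l_4) / l_3 = (0.11 − 0.03) / 0.11
     = 0.08 / 0.11 = 0.727273… → 0.73

0.73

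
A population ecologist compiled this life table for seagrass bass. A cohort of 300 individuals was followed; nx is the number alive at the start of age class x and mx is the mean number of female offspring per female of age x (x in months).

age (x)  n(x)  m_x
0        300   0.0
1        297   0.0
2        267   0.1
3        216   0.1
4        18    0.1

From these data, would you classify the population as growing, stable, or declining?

lx = nx/n0 = nx/300: 1, 0.99, 0.89, 0.72, 0.06
R0 = Σ lx·mx = 0 + 0 + 0.089 + 0.072 + 0.006 = 0.167
R0 < 1, so the population is declining.

declining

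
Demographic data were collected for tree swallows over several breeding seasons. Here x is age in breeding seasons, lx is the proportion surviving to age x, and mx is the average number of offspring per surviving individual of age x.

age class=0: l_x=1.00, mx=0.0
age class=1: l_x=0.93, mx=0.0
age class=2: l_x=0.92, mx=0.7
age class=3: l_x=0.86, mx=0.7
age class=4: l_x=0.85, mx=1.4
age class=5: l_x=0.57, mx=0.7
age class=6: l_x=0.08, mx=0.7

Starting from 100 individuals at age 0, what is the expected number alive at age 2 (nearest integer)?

92

Expected survivors = N0 · l_2 = 100 × 0.92 = 92 → 92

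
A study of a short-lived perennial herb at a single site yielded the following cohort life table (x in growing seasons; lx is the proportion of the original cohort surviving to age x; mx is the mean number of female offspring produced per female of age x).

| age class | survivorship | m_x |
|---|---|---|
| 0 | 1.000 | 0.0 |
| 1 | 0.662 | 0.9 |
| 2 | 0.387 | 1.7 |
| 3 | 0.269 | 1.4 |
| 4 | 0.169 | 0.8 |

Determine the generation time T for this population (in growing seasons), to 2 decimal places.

lx·mx: 0, 0.5958, 0.6579, 0.3766, 0.1352 → R0 = 1.7655
x·lx·mx: 0, 0.5958, 1.3158, 1.1298, 0.5408 → Σ = 3.5822
T = 3.5822 / 1.7655 = 2.029… → 2.03

2.03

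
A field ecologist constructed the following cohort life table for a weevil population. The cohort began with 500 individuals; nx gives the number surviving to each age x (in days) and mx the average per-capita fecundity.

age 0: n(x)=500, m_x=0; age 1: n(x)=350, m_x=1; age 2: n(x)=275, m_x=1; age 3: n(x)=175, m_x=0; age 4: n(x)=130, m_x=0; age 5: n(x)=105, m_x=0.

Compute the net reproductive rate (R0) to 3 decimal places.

lx = nx/n0 = nx/500: 1, 0.7, 0.55, 0.35, 0.26, 0.21
lx·mx by age: 0, 0.7, 0.55, 0, 0, 0
R0 = Σ lx·mx = 1.25 → 1.250

1.250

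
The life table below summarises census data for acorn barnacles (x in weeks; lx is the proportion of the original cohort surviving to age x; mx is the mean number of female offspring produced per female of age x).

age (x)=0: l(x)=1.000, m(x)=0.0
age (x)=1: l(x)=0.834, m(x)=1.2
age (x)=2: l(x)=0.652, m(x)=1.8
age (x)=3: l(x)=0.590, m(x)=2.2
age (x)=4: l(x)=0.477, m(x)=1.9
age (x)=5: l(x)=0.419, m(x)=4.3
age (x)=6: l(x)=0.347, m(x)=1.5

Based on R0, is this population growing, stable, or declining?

growing

R0 = Σ lx·mx = 0 + 1.0008 + 1.1736 + 1.298 + 0.9063 + 1.8017 + 0.5205 = 6.7009
R0 > 1, so the population is growing.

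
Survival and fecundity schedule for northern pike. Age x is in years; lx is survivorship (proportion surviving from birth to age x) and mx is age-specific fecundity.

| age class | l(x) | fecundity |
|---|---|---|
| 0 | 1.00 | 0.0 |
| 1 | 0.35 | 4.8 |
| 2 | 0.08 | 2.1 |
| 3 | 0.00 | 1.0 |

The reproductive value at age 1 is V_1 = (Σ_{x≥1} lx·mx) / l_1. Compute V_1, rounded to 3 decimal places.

lx·mx for x ≥ 1: 1.68, 0.168, 0 → sum = 1.848
V_1 = 1.848 / l_1 = 1.848 / 0.35 = 5.28 → 5.280

5.280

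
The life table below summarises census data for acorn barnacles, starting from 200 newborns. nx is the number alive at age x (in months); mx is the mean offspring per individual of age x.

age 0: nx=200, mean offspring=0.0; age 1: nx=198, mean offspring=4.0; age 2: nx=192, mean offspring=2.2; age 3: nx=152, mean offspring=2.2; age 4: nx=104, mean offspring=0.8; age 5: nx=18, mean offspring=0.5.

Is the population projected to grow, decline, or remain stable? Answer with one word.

growing

lx = nx/n0 = nx/200: 1, 0.99, 0.96, 0.76, 0.52, 0.09
R0 = Σ lx·mx = 0 + 3.96 + 2.112 + 1.672 + 0.416 + 0.045 = 8.205
R0 > 1, so the population is growing.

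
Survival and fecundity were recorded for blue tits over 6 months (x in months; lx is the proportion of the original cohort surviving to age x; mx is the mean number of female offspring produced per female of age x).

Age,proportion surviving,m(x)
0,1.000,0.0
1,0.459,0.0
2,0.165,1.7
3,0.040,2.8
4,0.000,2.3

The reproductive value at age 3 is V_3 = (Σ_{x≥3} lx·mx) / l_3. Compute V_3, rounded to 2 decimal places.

lx·mx for x ≥ 3: 0.112, 0 → sum = 0.112
V_3 = 0.112 / l_3 = 0.112 / 0.04 = 2.8 → 2.80

2.80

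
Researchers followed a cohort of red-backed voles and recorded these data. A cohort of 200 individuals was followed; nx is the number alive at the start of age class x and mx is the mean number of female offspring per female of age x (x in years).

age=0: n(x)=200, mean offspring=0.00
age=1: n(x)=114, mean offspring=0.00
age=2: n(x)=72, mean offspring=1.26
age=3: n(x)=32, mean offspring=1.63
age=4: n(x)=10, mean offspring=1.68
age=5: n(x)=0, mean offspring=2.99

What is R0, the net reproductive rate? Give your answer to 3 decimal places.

lx = nx/n0 = nx/200: 1, 0.57, 0.36, 0.16, 0.05, 0
lx·mx by age: 0, 0, 0.4536, 0.2608, 0.084, 0
R0 = Σ lx·mx = 0.7984 → 0.798

0.798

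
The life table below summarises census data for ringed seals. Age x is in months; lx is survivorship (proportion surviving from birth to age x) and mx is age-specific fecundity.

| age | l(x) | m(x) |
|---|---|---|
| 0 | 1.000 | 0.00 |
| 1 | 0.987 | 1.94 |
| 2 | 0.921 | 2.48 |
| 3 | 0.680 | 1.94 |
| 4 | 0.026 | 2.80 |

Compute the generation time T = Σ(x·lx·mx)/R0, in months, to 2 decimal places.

1.92

lx·mx: 0, 1.91478, 2.28408, 1.3192, 0.0728 → R0 = 5.59086
x·lx·mx: 0, 1.91478, 4.56816, 3.9576, 0.2912 → Σ = 10.73174
T = 10.73174 / 5.59086 = 1.919515… → 1.92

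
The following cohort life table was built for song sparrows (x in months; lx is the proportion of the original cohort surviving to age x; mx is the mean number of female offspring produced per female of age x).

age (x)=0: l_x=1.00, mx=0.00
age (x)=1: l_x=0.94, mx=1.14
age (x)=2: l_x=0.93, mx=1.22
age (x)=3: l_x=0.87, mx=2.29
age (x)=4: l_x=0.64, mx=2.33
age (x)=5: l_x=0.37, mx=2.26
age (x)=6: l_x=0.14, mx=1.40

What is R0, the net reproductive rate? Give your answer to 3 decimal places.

6.722

lx·mx by age: 0, 1.0716, 1.1346, 1.9923, 1.4912, 0.8362, 0.196
R0 = Σ lx·mx = 6.7219 → 6.722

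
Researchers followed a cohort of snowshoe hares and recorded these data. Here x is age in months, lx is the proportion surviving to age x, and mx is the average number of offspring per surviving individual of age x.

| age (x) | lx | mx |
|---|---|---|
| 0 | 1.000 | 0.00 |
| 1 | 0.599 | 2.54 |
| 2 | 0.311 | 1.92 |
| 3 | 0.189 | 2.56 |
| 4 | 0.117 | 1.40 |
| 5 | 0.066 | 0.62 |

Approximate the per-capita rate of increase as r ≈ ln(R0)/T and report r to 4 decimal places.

R0 = Σ lx·mx = 0 + 1.52146 + 0.59712 + 0.48384 + 0.1638 + 0.04092 = 2.80714
Σ x·lx·mx = 5.02702; T = 5.02702/2.80714 = 1.7908…
r ≈ ln(R0)/T = ln(2.80714)/1.7908… = 0.576372… → 0.5764

0.5764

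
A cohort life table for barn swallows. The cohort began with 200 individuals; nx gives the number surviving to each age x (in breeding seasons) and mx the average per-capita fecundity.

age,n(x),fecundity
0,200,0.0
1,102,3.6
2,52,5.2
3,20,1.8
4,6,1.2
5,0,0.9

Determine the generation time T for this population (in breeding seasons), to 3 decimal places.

1.535

lx = nx/n0 = nx/200: 1, 0.51, 0.26, 0.1, 0.03, 0
lx·mx: 0, 1.836, 1.352, 0.18, 0.036, 0 → R0 = 3.404
x·lx·mx: 0, 1.836, 2.704, 0.54, 0.144, 0 → Σ = 5.224
T = 5.224 / 3.404 = 1.534665… → 1.535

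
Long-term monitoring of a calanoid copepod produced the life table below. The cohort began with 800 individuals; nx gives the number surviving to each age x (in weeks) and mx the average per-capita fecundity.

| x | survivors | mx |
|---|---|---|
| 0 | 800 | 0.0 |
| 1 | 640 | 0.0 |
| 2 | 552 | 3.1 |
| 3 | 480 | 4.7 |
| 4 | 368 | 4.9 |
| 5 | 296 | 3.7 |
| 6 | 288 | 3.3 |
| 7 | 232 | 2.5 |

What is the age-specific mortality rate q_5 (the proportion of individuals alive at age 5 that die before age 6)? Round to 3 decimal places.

lx = nx/n0 = nx/800: 1, 0.8, 0.69, 0.6, 0.46, 0.37, 0.36, 0.29
q_5 = (l_5 − l_6) / l_5 = (0.37 − 0.36) / 0.37
     = 0.01 / 0.37 = 0.027027… → 0.027

0.027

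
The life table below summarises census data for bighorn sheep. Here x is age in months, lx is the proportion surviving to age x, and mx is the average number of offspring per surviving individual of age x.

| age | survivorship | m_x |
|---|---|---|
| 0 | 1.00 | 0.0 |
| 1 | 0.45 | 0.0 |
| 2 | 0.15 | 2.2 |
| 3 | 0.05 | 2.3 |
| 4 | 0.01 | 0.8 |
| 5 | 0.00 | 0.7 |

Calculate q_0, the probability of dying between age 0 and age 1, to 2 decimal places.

q_0 = (l_0 − l_1) / l_0 = (1 − 0.45) / 1
     = 0.55 / 1 = 0.55 → 0.55

0.55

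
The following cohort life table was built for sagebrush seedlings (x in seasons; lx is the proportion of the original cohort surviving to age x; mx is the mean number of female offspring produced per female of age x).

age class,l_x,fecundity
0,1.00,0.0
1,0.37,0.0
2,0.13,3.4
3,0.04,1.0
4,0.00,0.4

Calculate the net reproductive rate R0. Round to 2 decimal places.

lx·mx by age: 0, 0, 0.442, 0.04, 0
R0 = Σ lx·mx = 0.482 → 0.48

0.48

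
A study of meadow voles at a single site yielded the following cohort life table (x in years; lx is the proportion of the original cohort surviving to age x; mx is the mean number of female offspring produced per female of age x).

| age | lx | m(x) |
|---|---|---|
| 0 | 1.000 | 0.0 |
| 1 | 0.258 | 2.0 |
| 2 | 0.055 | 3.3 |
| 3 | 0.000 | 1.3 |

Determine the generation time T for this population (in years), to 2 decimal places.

1.26

lx·mx: 0, 0.516, 0.1815, 0 → R0 = 0.6975
x·lx·mx: 0, 0.516, 0.363, 0 → Σ = 0.879
T = 0.879 / 0.6975 = 1.260215… → 1.26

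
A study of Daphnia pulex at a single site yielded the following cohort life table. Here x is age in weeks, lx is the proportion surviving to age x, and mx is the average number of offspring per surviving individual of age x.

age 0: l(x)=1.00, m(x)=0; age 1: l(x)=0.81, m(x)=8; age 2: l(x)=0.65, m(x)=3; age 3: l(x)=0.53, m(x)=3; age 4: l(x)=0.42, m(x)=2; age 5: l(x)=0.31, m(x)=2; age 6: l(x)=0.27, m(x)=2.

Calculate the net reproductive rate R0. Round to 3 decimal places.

12.020

lx·mx by age: 0, 6.48, 1.95, 1.59, 0.84, 0.62, 0.54
R0 = Σ lx·mx = 12.02 → 12.020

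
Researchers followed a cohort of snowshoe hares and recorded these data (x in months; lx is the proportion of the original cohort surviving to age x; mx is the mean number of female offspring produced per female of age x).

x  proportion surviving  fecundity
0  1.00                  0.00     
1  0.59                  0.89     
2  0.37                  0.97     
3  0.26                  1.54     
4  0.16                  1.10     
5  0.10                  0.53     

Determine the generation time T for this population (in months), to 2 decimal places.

lx·mx: 0, 0.5251, 0.3589, 0.4004, 0.176, 0.053 → R0 = 1.5134
x·lx·mx: 0, 0.5251, 0.7178, 1.2012, 0.704, 0.265 → Σ = 3.4131
T = 3.4131 / 1.5134 = 2.255253… → 2.26

2.26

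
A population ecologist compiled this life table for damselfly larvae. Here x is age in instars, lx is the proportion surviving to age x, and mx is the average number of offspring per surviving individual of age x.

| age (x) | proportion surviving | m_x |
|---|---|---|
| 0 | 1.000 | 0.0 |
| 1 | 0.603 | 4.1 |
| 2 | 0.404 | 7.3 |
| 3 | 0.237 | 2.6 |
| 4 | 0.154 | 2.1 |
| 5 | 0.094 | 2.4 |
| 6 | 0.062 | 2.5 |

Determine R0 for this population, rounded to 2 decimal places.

lx·mx by age: 0, 2.4723, 2.9492, 0.6162, 0.3234, 0.2256, 0.155
R0 = Σ lx·mx = 6.7417 → 6.74

6.74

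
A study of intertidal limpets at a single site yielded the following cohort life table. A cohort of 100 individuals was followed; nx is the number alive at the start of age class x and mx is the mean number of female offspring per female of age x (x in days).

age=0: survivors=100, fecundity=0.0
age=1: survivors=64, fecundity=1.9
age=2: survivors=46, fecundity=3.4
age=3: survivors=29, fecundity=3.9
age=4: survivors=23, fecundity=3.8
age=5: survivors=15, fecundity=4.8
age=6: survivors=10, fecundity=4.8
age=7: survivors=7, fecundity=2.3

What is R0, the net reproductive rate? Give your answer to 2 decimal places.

lx = nx/n0 = nx/100: 1, 0.64, 0.46, 0.29, 0.23, 0.15, 0.1, 0.07
lx·mx by age: 0, 1.216, 1.564, 1.131, 0.874, 0.72, 0.48, 0.161
R0 = Σ lx·mx = 6.146 → 6.15

6.15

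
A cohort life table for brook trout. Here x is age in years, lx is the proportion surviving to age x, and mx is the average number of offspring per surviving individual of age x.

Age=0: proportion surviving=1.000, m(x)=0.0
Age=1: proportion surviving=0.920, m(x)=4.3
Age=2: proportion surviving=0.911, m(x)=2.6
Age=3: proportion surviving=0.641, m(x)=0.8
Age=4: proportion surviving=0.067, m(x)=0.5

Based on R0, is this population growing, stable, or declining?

R0 = Σ lx·mx = 0 + 3.956 + 2.3686 + 0.5128 + 0.0335 = 6.8709
R0 > 1, so the population is growing.

growing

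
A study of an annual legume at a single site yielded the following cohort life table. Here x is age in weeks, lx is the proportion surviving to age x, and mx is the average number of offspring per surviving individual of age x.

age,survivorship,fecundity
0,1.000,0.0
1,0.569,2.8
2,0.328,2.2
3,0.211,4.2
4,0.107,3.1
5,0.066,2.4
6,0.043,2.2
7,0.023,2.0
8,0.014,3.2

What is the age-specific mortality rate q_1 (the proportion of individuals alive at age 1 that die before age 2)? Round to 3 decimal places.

q_1 = (l_1 − l_2) / l_1 = (0.569 − 0.328) / 0.569
     = 0.241 / 0.569 = 0.42355… → 0.424

0.424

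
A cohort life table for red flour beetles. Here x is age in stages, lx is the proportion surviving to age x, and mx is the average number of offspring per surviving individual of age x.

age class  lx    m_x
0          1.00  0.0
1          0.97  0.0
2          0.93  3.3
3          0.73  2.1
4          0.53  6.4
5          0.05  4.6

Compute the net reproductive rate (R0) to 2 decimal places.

8.22

lx·mx by age: 0, 0, 3.069, 1.533, 3.392, 0.23
R0 = Σ lx·mx = 8.224 → 8.22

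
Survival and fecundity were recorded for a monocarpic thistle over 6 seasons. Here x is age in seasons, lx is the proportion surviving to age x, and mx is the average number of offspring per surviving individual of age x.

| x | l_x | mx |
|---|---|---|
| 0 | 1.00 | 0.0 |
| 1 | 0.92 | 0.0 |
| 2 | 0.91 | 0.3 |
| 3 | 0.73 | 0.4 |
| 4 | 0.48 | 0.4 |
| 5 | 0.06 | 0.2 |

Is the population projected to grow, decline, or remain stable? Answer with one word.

declining

R0 = Σ lx·mx = 0 + 0 + 0.273 + 0.292 + 0.192 + 0.012 = 0.769
R0 < 1, so the population is declining.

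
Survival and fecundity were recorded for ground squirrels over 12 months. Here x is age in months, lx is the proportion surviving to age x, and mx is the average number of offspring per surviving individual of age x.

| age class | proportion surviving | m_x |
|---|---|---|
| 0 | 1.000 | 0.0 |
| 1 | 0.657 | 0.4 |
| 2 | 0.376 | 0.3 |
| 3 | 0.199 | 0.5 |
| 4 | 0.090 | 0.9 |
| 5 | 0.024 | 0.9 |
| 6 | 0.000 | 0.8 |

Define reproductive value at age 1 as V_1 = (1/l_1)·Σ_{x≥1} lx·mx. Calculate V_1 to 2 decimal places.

lx·mx for x ≥ 1: 0.2628, 0.1128, 0.0995, 0.081, 0.0216, 0 → sum = 0.5777
V_1 = 0.5777 / l_1 = 0.5777 / 0.657 = 0.8793… → 0.88

0.88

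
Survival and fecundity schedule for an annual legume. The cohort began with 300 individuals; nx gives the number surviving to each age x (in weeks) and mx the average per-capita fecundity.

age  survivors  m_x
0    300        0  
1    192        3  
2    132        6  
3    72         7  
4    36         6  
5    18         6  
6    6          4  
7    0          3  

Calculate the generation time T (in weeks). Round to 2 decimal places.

lx = nx/n0 = nx/300: 1, 0.64, 0.44, 0.24, 0.12, 0.06, 0.02, 0
lx·mx: 0, 1.92, 2.64, 1.68, 0.72, 0.36, 0.08, 0 → R0 = 7.4
x·lx·mx: 0, 1.92, 5.28, 5.04, 2.88, 1.8, 0.48, 0 → Σ = 17.4
T = 17.4 / 7.4 = 2.351351… → 2.35

2.35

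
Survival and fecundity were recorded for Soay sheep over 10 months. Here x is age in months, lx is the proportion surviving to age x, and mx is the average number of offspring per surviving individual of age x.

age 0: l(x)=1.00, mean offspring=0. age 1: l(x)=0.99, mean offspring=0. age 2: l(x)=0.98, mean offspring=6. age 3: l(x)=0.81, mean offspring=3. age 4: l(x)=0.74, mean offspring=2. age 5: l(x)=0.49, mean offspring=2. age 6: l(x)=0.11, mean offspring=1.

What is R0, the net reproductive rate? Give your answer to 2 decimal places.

lx·mx by age: 0, 0, 5.88, 2.43, 1.48, 0.98, 0.11
R0 = Σ lx·mx = 10.88 → 10.88

10.88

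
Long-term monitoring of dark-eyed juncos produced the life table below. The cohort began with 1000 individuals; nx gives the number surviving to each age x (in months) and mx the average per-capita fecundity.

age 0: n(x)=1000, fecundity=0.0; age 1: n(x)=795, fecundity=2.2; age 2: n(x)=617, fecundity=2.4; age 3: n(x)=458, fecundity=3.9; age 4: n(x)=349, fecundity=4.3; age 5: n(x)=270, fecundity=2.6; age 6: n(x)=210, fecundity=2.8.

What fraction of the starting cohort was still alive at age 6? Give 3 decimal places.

l_6 = n_6/n_0 = 210/1000 = 0.21 → 0.210

0.210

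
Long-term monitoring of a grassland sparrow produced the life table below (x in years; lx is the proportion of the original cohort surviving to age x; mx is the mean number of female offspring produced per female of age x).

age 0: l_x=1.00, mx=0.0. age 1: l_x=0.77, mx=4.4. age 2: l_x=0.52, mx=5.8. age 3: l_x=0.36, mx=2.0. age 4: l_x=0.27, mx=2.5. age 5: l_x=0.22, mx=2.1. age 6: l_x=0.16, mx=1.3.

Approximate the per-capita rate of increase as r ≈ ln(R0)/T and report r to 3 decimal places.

R0 = Σ lx·mx = 0 + 3.388 + 3.016 + 0.72 + 0.675 + 0.462 + 0.208 = 8.469
Σ x·lx·mx = 17.838; T = 17.838/8.469 = 2.10627…
r ≈ ln(R0)/T = ln(8.469)/2.10627… = 1.01431… → 1.014

1.014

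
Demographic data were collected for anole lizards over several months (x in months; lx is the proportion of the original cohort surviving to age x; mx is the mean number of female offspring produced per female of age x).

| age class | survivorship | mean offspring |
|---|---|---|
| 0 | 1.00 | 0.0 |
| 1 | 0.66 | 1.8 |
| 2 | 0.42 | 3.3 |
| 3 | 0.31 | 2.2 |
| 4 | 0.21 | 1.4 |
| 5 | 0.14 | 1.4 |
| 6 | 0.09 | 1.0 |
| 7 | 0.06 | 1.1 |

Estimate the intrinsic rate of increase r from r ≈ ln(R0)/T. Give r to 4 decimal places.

0.5797

R0 = Σ lx·mx = 0 + 1.188 + 1.386 + 0.682 + 0.294 + 0.196 + 0.09 + 0.066 = 3.902
Σ x·lx·mx = 9.164; T = 9.164/3.902 = 2.34854…
r ≈ ln(R0)/T = ln(3.902)/2.34854… = 0.579717… → 0.5797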